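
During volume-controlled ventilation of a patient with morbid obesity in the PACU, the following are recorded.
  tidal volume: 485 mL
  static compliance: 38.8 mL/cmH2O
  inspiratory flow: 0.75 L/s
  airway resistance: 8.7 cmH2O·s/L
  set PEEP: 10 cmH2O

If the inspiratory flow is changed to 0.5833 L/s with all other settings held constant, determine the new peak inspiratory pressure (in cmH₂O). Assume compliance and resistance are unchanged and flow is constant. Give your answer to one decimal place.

27.6

PIP = Vt/C + R·V̇ + PEEP (constant-flow equation of motion).
Only the resistive term changes: ΔPIP = R × ΔV̇ = 8.7 × (0.5833 − 0.75) = 8.7 × -0.1667 = -1.45 cmH2O.
Original PIP = 485/38.8 + 8.7×0.75 + 10 = 29.025 cmH2O; new PIP = 29.025 + (-1.45) = 27.575 cmH2O.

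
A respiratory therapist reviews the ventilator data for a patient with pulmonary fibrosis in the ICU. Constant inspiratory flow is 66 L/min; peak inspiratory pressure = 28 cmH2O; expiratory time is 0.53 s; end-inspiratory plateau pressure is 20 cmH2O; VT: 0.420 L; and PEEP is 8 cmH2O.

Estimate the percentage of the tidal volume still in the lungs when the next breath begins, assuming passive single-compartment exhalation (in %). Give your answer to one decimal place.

12.5

Flow: 66 L/min ÷ 60 = 1.1 L/s.
R = (PIP − Pplat)/V̇ = (28 − 20) / 1.1 = 8.0/1.1 = 7.273 cmH2O·s/L.
C = Vt/(Pplat − PEEP) = 420.0 / (20 − 8) = 420.0/12.0 = 35.0 mL/cmH2O.
τ = R × C = 7.273 × 0.035 L/cmH2O = 0.2546 s.
Fraction remaining at end-expiration = e^(−Te/τ) = e^(−0.53/0.2546) = 0.1247 → 12.47%.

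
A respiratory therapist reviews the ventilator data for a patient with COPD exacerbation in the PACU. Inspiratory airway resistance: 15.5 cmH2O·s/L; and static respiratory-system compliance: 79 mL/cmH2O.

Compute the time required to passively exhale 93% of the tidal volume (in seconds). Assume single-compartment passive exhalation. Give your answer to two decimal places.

3.26

τ = R × C = 15.5 × 79 mL/cmH2O = 15.5 × 0.079 L/cmH2O = 1.225 s.
Exhaled fraction f = 1 − e^(−t/τ) → t = −τ·ln(1 − f) = −1.225·ln(0.07) = 3.258 s.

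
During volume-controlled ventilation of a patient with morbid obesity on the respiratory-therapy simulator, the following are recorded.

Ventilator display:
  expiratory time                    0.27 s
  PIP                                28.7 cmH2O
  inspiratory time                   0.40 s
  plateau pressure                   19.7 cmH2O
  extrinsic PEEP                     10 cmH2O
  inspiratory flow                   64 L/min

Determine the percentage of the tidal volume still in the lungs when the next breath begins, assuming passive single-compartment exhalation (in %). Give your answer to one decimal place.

Flow: 64 L/min ÷ 60 = 1.0667 L/s.
Vt = flow × Ti = 1.0667 L/s × 0.40 s × 1000 mL/L = 426.68 mL.
R = (PIP − Pplat)/V̇ = (28.7 − 19.7) / 1.0667 = 9.0/1.0667 = 8.437 cmH2O·s/L.
C = Vt/(Pplat − PEEP) = 426.68 / (19.7 − 10) = 426.68/9.7 = 43.988 mL/cmH2O.
τ = R × C = 8.437 × 0.04399 L/cmH2O = 0.3711 s.
Fraction remaining at end-expiration = e^(−Te/τ) = e^(−0.27/0.3711) = 0.4831 → 48.31%.

48.3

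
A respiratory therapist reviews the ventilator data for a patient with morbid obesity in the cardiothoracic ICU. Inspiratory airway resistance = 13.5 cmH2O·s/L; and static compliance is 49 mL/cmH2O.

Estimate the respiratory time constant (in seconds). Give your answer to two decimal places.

τ = R × C = 13.5 × 49 mL/cmH2O = 13.5 × 0.049 L/cmH2O = 0.6615 s.

0.66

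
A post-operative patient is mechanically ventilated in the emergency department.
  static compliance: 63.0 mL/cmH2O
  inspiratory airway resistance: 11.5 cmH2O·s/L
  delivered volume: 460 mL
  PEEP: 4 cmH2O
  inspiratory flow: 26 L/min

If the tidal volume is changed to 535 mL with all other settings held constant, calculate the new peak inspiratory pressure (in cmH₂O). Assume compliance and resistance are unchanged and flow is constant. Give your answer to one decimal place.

17.5

Flow: 26 L/min ÷ 60 = 0.4333 L/s.
PIP = Vt/C + R·V̇ + PEEP (constant-flow equation of motion).
Only the elastic term changes: ΔPIP = ΔVt / C = (535 − 460) / 63.0 = 1.19 cmH2O.
Original PIP = 460/63.0 + 11.5×0.4333 + 4 = 16.285 cmH2O; new PIP = 16.285 + (1.19) = 17.475 cmH2O.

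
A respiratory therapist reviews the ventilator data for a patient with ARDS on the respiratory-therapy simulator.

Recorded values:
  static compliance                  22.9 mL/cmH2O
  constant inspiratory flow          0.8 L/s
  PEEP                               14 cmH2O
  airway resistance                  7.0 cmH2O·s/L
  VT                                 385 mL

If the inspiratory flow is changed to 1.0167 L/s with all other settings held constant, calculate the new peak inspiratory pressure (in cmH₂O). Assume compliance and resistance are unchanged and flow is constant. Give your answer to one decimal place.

37.9

PIP = Vt/C + R·V̇ + PEEP (constant-flow equation of motion).
Only the resistive term changes: ΔPIP = R × ΔV̇ = 7.0 × (1.0167 − 0.8) = 7.0 × 0.2167 = 1.517 cmH2O.
Original PIP = 385/22.9 + 7.0×0.8 + 14 = 36.412 cmH2O; new PIP = 36.412 + (1.517) = 37.929 cmH2O.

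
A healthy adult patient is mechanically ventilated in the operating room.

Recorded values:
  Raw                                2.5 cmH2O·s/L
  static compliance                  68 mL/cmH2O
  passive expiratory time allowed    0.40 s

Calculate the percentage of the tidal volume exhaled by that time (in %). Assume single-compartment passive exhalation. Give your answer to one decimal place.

90.5

τ = R × C = 2.5 × 68 mL/cmH2O = 2.5 × 0.068 L/cmH2O = 0.17 s.
Passive exhalation: V(t)/V₀ = e^(−t/τ) = e^(−0.40/0.17) = 0.09509.
Fraction exhaled = 1 − 0.09509 = 0.9049 → 90.49%.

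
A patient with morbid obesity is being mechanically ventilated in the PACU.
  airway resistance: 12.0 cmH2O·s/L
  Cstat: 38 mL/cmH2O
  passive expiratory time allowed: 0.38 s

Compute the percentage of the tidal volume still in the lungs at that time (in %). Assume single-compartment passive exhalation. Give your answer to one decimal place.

43.5

τ = R × C = 12.0 × 38 mL/cmH2O = 12.0 × 0.038 L/cmH2O = 0.456 s.
Passive exhalation: V(t)/V₀ = e^(−t/τ) = e^(−0.38/0.456) = 0.4346.
Fraction remaining = 0.4346 → 43.46%.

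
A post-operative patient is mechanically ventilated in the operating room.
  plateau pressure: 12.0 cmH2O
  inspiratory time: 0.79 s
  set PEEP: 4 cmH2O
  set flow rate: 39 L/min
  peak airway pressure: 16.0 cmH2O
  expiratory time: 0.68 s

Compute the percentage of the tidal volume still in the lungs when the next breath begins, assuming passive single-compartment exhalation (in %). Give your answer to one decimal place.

Flow: 39 L/min ÷ 60 = 0.65 L/s.
Vt = flow × Ti = 0.65 L/s × 0.79 s × 1000 mL/L = 513.5 mL.
R = (PIP − Pplat)/V̇ = (16.0 − 12.0) / 0.65 = 4.0/0.65 = 6.154 cmH2O·s/L.
C = Vt/(Pplat − PEEP) = 513.5 / (12.0 − 4) = 513.5/8.0 = 64.188 mL/cmH2O.
τ = R × C = 6.154 × 0.06419 L/cmH2O = 0.395 s.
Fraction remaining at end-expiration = e^(−Te/τ) = e^(−0.68/0.395) = 0.1788 → 17.88%.

17.9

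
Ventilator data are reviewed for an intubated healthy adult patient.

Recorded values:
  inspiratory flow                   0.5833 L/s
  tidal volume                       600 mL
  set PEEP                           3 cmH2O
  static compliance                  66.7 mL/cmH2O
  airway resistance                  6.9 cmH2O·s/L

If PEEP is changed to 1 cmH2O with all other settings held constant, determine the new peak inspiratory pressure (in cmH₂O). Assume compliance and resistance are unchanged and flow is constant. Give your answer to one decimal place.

PIP = Vt/C + R·V̇ + PEEP (constant-flow equation of motion).
Only the baseline term changes: ΔPIP = ΔPEEP = 1 − 3 = -2.0 cmH2O.
Original PIP = 600/66.7 + 6.9×0.5833 + 3 = 16.02 cmH2O; new PIP = 16.02 + (-2.0) = 14.02 cmH2O.

14.0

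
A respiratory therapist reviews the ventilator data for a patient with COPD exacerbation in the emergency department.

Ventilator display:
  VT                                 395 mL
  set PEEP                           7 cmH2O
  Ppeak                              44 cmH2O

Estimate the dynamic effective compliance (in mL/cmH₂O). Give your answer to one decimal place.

10.7

Dynamic compliance = Vt / (PIP − PEEP) = 395 / (44 − 7) = 395 / 37.0 = 10.676 mL/cmH2O.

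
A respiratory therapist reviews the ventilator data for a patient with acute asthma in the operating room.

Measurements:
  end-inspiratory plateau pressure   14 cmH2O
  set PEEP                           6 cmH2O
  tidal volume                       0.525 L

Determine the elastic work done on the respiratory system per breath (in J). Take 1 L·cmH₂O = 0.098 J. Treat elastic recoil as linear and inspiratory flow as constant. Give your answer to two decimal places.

0.21

Elastic work ≈ ½ × (Pplat − PEEP) × Vt = 0.5 × (14 − 6) × 0.525 L = 0.5 × 8.0 × 0.525 = 2.1 L·cmH2O.
× 0.098 J/(L·cmH2O) → 0.2058 J.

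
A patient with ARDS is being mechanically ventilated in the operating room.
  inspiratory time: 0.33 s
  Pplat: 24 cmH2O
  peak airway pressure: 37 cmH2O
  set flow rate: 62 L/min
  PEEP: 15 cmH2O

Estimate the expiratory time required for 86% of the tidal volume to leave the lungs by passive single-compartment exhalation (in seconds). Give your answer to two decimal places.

0.94

Flow: 62 L/min ÷ 60 = 1.0333 L/s.
Vt = flow × Ti = 1.0333 L/s × 0.33 s × 1000 mL/L = 340.99 mL.
R = (PIP − Pplat)/V̇ = (37 − 24) / 1.0333 = 13.0/1.0333 = 12.581 cmH2O·s/L.
C = Vt/(Pplat − PEEP) = 340.99 / (24 − 15) = 340.99/9.0 = 37.888 mL/cmH2O.
τ = R × C = 12.581 × 0.03789 L/cmH2O = 0.4767 s.
t = −τ·ln(1 − 0.86) = −0.4767·ln(0.14) = 0.9372 s.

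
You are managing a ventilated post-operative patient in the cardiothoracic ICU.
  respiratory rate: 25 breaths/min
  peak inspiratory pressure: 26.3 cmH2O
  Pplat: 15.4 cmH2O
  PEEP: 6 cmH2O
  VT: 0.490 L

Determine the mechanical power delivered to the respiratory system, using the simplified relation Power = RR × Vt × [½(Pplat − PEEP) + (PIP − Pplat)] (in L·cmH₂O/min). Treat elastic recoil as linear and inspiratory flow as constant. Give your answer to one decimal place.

191.1

Per-breath work = Vt × [½(Pplat−PEEP) + (PIP−Pplat)] = 0.490 × [0.5×9.4 + 10.9] = 0.490 × 15.6 = 7.644 L·cmH2O.
Power = 25 × 7.644 = 191.1 L·cmH2O/min.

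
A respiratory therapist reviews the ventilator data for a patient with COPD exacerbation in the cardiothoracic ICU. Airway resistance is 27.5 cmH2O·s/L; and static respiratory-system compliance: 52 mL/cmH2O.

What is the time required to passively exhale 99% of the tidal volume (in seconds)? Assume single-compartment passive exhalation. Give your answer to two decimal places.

τ = R × C = 27.5 × 52 mL/cmH2O = 27.5 × 0.052 L/cmH2O = 1.43 s.
Exhaled fraction f = 1 − e^(−t/τ) → t = −τ·ln(1 − f) = −1.43·ln(0.01) = 6.585 s.

6.59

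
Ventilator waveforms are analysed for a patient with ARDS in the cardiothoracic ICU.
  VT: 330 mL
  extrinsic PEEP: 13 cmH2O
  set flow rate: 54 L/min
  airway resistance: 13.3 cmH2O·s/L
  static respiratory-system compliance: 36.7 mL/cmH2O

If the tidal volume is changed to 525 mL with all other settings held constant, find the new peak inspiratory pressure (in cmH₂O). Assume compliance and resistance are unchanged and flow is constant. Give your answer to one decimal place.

39.3

Flow: 54 L/min ÷ 60 = 0.9 L/s.
PIP = Vt/C + R·V̇ + PEEP (constant-flow equation of motion).
Only the elastic term changes: ΔPIP = ΔVt / C = (525 − 330) / 36.7 = 5.313 cmH2O.
Original PIP = 330/36.7 + 13.3×0.9 + 13 = 33.962 cmH2O; new PIP = 33.962 + (5.313) = 39.275 cmH2O.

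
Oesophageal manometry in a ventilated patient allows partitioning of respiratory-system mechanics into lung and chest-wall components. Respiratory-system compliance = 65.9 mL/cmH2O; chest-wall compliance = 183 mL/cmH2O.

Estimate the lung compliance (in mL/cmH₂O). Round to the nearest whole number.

103

1/CL = 1/Crs − 1/Ccw.
1/CL = 1/65.9 − 1/183 = 0.00971.
CL = 102.99 mL/cmH2O.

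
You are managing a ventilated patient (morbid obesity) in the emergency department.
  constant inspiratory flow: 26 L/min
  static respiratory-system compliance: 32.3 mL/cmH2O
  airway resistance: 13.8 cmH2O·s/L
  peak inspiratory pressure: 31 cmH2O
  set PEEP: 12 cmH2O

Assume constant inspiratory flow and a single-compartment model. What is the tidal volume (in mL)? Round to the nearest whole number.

Flow: 26 L/min ÷ 60 = 0.4333 L/s.
Equation of motion (constant flow): PIP = Vt/C + R·V̇ + PEEP.
Vt/C = PIP − R·V̇ − PEEP = 31 − 5.98 − 12 = 13.02 cmH2O.
Vt = C × 13.02 = 32.3 × 13.02 = 420.55 mL.

421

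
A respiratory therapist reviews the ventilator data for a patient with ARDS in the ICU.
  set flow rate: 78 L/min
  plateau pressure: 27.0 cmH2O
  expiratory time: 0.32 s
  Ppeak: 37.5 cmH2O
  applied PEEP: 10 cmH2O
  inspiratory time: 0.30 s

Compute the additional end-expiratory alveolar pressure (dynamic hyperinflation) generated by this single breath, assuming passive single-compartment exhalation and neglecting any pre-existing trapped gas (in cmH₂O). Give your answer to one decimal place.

Flow: 78 L/min ÷ 60 = 1.3 L/s.
Vt = flow × Ti = 1.3 L/s × 0.30 s × 1000 mL/L = 390.0 mL.
R = (PIP − Pplat)/V̇ = (37.5 − 27.0) / 1.3 = 10.5/1.3 = 8.077 cmH2O·s/L.
C = Vt/(Pplat − PEEP) = 390.0 / (27.0 − 10) = 390.0/17.0 = 22.941 mL/cmH2O.
τ = R × C = 8.077 × 0.02294 L/cmH2O = 0.1853 s.
Fraction remaining = e^(−Te/τ) = e^(−0.32/0.1853) = 0.1778; trapped volume = 390.0 × 0.1778 = 69.342 mL.
Additional alveolar pressure from trapping ≈ V_trapped / C = 69.342 / 22.941 = 3.023 cmH2O.

3.0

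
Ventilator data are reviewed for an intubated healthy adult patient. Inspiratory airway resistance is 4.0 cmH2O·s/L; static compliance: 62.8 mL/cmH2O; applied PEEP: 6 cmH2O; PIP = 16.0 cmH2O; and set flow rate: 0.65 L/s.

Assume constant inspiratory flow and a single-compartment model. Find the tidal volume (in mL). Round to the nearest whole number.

Equation of motion (constant flow): PIP = Vt/C + R·V̇ + PEEP.
Vt/C = PIP − R·V̇ − PEEP = 16.0 − 2.6 − 6 = 7.4 cmH2O.
Vt = C × 7.4 = 62.8 × 7.4 = 464.72 mL.

465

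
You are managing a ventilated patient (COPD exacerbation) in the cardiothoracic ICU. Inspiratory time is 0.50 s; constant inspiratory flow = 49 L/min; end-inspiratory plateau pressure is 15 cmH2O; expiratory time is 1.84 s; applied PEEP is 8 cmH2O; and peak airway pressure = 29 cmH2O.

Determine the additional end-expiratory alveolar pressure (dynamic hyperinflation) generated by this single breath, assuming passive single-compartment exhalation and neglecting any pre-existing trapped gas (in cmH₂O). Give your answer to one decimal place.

Flow: 49 L/min ÷ 60 = 0.8167 L/s.
Vt = flow × Ti = 0.8167 L/s × 0.50 s × 1000 mL/L = 408.35 mL.
R = (PIP − Pplat)/V̇ = (29 − 15) / 0.8167 = 14.0/0.8167 = 17.142 cmH2O·s/L.
C = Vt/(Pplat − PEEP) = 408.35 / (15 − 8) = 408.35/7.0 = 58.336 mL/cmH2O.
τ = R × C = 17.142 × 0.05834 L/cmH2O = 1.0 s.
Fraction remaining = e^(−Te/τ) = e^(−1.84/1.0) = 0.1588; trapped volume = 408.35 × 0.1588 = 64.846 mL.
Additional alveolar pressure from trapping ≈ V_trapped / C = 64.846 / 58.336 = 1.112 cmH2O.

1.1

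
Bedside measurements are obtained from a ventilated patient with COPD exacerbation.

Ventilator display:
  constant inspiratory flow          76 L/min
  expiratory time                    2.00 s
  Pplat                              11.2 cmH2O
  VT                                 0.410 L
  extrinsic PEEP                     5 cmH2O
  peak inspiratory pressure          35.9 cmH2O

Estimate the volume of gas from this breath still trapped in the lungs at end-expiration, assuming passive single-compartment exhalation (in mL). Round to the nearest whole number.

87

Flow: 76 L/min ÷ 60 = 1.2667 L/s.
R = (PIP − Pplat)/V̇ = (35.9 − 11.2) / 1.2667 = 24.7/1.2667 = 19.499 cmH2O·s/L.
C = Vt/(Pplat − PEEP) = 410.0 / (11.2 − 5) = 410.0/6.2 = 66.129 mL/cmH2O.
τ = R × C = 19.499 × 0.06613 L/cmH2O = 1.289 s.
Fraction remaining = e^(−Te/τ) = e^(−2.00/1.289) = 0.2119.
Trapped volume = 410.0 × 0.2119 = 86.879 mL.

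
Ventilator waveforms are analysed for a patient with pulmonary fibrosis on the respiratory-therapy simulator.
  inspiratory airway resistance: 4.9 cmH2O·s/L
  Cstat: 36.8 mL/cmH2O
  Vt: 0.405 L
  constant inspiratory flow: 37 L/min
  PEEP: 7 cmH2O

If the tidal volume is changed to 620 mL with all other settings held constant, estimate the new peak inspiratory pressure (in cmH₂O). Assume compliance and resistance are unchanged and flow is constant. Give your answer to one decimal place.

Flow: 37 L/min ÷ 60 = 0.6167 L/s.
PIP = Vt/C + R·V̇ + PEEP (constant-flow equation of motion).
Only the elastic term changes: ΔPIP = ΔVt / C = (620 − 405) / 36.8 = 5.842 cmH2O.
Original PIP = 405/36.8 + 4.9×0.6167 + 7 = 21.027 cmH2O; new PIP = 21.027 + (5.842) = 26.869 cmH2O.

26.9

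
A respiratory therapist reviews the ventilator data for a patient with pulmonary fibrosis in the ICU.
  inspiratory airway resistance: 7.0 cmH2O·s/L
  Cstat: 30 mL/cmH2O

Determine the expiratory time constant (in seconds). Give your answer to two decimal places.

τ = R × C = 7.0 × 30 mL/cmH2O = 7.0 × 0.030 L/cmH2O = 0.21 s.

0.21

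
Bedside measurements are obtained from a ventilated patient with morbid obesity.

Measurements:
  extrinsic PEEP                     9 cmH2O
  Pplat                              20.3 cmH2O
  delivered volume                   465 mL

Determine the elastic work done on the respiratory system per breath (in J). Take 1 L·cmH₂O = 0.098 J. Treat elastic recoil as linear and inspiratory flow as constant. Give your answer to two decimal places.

Elastic work ≈ ½ × (Pplat − PEEP) × Vt = 0.5 × (20.3 − 9) × 0.465 L = 0.5 × 11.3 × 0.465 = 2.627 L·cmH2O.
× 0.098 J/(L·cmH2O) → 0.2574 J.

0.26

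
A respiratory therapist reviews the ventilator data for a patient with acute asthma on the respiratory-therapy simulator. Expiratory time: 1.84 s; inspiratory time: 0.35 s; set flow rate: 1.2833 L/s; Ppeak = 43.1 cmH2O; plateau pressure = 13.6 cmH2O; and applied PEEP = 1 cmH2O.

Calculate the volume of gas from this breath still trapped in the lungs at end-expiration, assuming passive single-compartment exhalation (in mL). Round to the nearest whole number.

48

Vt = flow × Ti = 1.2833 L/s × 0.35 s × 1000 mL/L = 449.16 mL.
R = (PIP − Pplat)/V̇ = (43.1 − 13.6) / 1.2833 = 29.5/1.2833 = 22.988 cmH2O·s/L.
C = Vt/(Pplat − PEEP) = 449.16 / (13.6 − 1) = 449.16/12.6 = 35.648 mL/cmH2O.
τ = R × C = 22.988 × 0.03565 L/cmH2O = 0.8195 s.
Fraction remaining = e^(−Te/τ) = e^(−1.84/0.8195) = 0.1059.
Trapped volume = 449.16 × 0.1059 = 47.566 mL.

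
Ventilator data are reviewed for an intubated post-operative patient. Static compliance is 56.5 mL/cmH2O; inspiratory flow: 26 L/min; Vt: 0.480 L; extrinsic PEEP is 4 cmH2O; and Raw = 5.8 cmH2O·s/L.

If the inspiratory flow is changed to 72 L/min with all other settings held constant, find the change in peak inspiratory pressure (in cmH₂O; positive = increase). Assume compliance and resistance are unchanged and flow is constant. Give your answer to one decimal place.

4.4

Flow: 26 L/min ÷ 60 = 0.4333 L/s.
New flow: 72 L/min ÷ 60 = 1.2 L/s.
PIP = Vt/C + R·V̇ + PEEP (constant-flow equation of motion).
Only the resistive term changes: ΔPIP = R × ΔV̇ = 5.8 × (1.2 − 0.4333) = 5.8 × 0.7667 = 4.447 cmH2O.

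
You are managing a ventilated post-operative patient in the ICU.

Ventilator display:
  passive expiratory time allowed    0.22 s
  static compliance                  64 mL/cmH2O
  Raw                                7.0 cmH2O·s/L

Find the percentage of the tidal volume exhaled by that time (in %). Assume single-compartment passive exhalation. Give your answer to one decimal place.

38.8

τ = R × C = 7.0 × 64 mL/cmH2O = 7.0 × 0.064 L/cmH2O = 0.448 s.
Passive exhalation: V(t)/V₀ = e^(−t/τ) = e^(−0.22/0.448) = 0.612.
Fraction exhaled = 1 − 0.612 = 0.388 → 38.8%.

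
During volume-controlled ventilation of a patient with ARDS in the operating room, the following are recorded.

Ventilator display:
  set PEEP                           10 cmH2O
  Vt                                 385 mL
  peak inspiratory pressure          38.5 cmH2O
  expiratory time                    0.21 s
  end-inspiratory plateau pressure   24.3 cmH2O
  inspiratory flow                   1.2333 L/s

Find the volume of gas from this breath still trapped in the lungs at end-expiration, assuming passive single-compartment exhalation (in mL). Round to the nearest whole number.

196

R = (PIP − Pplat)/V̇ = (38.5 − 24.3) / 1.2333 = 14.2/1.2333 = 11.514 cmH2O·s/L.
C = Vt/(Pplat − PEEP) = 385.0 / (24.3 − 10) = 385.0/14.3 = 26.923 mL/cmH2O.
τ = R × C = 11.514 × 0.02692 L/cmH2O = 0.31 s.
Fraction remaining = e^(−Te/τ) = e^(−0.21/0.31) = 0.5079.
Trapped volume = 385.0 × 0.5079 = 195.54 mL.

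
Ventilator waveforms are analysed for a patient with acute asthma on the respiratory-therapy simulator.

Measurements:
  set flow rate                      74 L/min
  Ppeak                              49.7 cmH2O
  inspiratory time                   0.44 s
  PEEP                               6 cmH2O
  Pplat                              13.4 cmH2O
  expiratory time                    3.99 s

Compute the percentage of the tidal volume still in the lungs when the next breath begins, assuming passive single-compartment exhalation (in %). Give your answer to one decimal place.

Flow: 74 L/min ÷ 60 = 1.2333 L/s.
Vt = flow × Ti = 1.2333 L/s × 0.44 s × 1000 mL/L = 542.65 mL.
R = (PIP − Pplat)/V̇ = (49.7 − 13.4) / 1.2333 = 36.3/1.2333 = 29.433 cmH2O·s/L.
C = Vt/(Pplat − PEEP) = 542.65 / (13.4 − 6) = 542.65/7.4 = 73.331 mL/cmH2O.
τ = R × C = 29.433 × 0.07333 L/cmH2O = 2.158 s.
Fraction remaining at end-expiration = e^(−Te/τ) = e^(−3.99/2.158) = 0.1574 → 15.74%.

15.7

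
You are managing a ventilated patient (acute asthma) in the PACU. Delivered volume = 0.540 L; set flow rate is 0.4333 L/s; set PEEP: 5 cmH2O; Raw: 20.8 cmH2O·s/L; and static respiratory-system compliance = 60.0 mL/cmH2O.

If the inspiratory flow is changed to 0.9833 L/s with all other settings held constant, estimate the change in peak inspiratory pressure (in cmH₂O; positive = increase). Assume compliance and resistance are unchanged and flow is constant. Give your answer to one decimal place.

PIP = Vt/C + R·V̇ + PEEP (constant-flow equation of motion).
Only the resistive term changes: ΔPIP = R × ΔV̇ = 20.8 × (0.9833 − 0.4333) = 20.8 × 0.55 = 11.44 cmH2O.

11.4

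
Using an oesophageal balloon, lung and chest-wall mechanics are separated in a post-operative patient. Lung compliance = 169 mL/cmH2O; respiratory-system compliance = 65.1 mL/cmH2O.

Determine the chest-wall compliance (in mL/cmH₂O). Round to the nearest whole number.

1/Ccw = 1/Crs − 1/CL.
1/Ccw = 1/65.1 − 1/169 = 0.009444.
Ccw = 105.89 mL/cmH2O.

106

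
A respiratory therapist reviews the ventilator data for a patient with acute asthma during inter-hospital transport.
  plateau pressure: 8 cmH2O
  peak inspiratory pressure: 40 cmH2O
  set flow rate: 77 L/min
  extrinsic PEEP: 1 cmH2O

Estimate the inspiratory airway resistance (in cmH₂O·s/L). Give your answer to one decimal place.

24.9

Flow: 77 L/min ÷ 60 = 1.2833 L/s.
Raw = (PIP − Pplat) / flow = (40 − 8) / 1.2833 = 32.0 / 1.2833 = 24.936 cmH2O·s/L.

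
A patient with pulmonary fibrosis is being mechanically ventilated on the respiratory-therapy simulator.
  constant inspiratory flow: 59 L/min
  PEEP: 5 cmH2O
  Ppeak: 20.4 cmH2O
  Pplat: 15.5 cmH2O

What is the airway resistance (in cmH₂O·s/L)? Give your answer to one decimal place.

5.0

Flow: 59 L/min ÷ 60 = 0.9833 L/s.
Raw = (PIP − Pplat) / flow = (20.4 − 15.5) / 0.9833 = 4.9 / 0.9833 = 4.983 cmH2O·s/L.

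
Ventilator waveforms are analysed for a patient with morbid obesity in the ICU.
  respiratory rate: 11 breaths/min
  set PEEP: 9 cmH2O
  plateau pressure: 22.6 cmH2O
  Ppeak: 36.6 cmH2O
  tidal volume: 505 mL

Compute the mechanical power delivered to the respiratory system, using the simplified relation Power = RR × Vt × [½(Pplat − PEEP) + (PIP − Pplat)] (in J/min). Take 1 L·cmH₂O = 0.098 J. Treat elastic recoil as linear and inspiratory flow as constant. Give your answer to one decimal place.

11.3

Per-breath work = Vt × [½(Pplat−PEEP) + (PIP−Pplat)] = 0.505 × [0.5×13.6 + 14.0] = 0.505 × 20.8 = 10.504 L·cmH2O.
Power = 11 × 10.504 = 115.54 L·cmH2O/min.
× 0.098 J/(L·cmH2O) → 11.323 J/min.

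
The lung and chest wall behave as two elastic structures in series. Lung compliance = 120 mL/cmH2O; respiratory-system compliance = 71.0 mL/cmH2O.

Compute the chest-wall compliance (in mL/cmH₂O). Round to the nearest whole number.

1/Ccw = 1/Crs − 1/CL.
1/Ccw = 1/71.0 − 1/120 = 0.005751.
Ccw = 173.88 mL/cmH2O.

174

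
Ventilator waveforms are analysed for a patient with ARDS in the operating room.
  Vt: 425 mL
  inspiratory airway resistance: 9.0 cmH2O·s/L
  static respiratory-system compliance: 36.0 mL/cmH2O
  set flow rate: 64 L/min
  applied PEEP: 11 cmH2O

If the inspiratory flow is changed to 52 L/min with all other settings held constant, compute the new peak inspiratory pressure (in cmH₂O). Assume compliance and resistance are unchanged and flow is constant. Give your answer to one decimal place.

30.6

Flow: 64 L/min ÷ 60 = 1.0667 L/s.
New flow: 52 L/min ÷ 60 = 0.8667 L/s.
PIP = Vt/C + R·V̇ + PEEP (constant-flow equation of motion).
Only the resistive term changes: ΔPIP = R × ΔV̇ = 9.0 × (0.8667 − 1.0667) = 9.0 × -0.2 = -1.8 cmH2O.
Original PIP = 425/36.0 + 9.0×1.0667 + 11 = 32.406 cmH2O; new PIP = 32.406 + (-1.8) = 30.606 cmH2O.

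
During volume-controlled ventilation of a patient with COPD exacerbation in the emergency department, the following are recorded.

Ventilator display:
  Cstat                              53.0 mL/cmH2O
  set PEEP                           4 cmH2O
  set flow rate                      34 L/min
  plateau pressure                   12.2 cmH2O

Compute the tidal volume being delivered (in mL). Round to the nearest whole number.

435

Vt = Cstat × (Pplat − PEEP) = 53.0 × (12.2 − 4) = 53.0 × 8.2 = 434.6 mL.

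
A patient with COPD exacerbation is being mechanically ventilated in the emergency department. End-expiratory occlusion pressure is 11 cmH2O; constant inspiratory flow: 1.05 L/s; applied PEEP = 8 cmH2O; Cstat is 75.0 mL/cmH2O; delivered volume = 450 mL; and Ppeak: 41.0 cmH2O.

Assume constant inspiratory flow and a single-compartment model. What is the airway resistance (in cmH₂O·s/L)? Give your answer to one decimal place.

22.9

Total PEEP = 11 cmH2O (set 8 + intrinsic 3); this is the baseline alveolar pressure.
Equation of motion (constant flow): PIP = Vt/C + R·V̇ + PEEP.
R·V̇ = PIP − Vt/C − PEEP = 41.0 − 450/75.0 − 11 = 41.0 − 6.0 − 11 = 24.0 cmH2O.
R = 24.0 / 1.05 = 22.857 cmH2O·s/L.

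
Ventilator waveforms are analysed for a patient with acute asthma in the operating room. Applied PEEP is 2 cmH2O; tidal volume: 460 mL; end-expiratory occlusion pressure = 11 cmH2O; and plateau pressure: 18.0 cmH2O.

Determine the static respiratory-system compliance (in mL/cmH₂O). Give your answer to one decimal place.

65.7

End-expiratory occlusion gives total PEEP = 11 cmH2O (intrinsic PEEP = 11 − 2 = 9). Use total PEEP for the elastic gradient.
Cstat = Vt / (Pplat − PEEPtotal) = 460 / (18.0 − 11) = 460 / 7.0 = 65.714 mL/cmH2O.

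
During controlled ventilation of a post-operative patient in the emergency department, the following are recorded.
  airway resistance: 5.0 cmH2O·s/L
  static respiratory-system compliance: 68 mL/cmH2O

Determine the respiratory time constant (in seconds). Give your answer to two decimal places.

0.34

τ = R × C = 5.0 × 68 mL/cmH2O = 5.0 × 0.068 L/cmH2O = 0.34 s.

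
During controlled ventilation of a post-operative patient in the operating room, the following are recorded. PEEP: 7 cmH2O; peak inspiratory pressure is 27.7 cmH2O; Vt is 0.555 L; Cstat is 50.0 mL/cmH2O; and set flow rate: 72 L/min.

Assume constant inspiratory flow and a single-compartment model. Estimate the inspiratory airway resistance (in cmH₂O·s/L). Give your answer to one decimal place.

8.0

Flow: 72 L/min ÷ 60 = 1.2 L/s.
Equation of motion (constant flow): PIP = Vt/C + R·V̇ + PEEP.
R·V̇ = PIP − Vt/C − PEEP = 27.7 − 555/50.0 − 7 = 27.7 − 11.1 − 7 = 9.6 cmH2O.
R = 9.6 / 1.2 = 8.0 cmH2O·s/L.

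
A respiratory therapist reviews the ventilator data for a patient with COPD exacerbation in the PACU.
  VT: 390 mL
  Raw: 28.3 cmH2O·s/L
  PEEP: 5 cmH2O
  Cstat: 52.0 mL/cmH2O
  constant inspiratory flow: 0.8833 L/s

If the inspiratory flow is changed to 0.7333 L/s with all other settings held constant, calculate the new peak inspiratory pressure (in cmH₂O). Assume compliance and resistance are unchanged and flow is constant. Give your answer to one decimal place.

PIP = Vt/C + R·V̇ + PEEP (constant-flow equation of motion).
Only the resistive term changes: ΔPIP = R × ΔV̇ = 28.3 × (0.7333 − 0.8833) = 28.3 × -0.15 = -4.245 cmH2O.
Original PIP = 390/52.0 + 28.3×0.8833 + 5 = 37.497 cmH2O; new PIP = 37.497 + (-4.245) = 33.252 cmH2O.

33.3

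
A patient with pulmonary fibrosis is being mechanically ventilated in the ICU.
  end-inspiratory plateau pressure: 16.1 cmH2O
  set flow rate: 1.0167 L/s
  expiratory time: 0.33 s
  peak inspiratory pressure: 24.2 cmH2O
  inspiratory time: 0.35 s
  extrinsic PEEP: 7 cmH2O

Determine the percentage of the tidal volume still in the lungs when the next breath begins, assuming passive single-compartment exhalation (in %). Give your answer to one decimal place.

Vt = flow × Ti = 1.0167 L/s × 0.35 s × 1000 mL/L = 355.85 mL.
R = (PIP − Pplat)/V̇ = (24.2 − 16.1) / 1.0167 = 8.1/1.0167 = 7.967 cmH2O·s/L.
C = Vt/(Pplat − PEEP) = 355.85 / (16.1 − 7) = 355.85/9.1 = 39.104 mL/cmH2O.
τ = R × C = 7.967 × 0.0391 L/cmH2O = 0.3115 s.
Fraction remaining at end-expiration = e^(−Te/τ) = e^(−0.33/0.3115) = 0.3467 → 34.67%.

34.7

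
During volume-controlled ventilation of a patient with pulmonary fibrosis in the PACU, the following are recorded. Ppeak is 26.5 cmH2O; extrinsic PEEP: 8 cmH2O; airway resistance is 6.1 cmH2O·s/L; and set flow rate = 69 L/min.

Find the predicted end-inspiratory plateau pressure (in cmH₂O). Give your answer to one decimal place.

Flow: 69 L/min ÷ 60 = 1.15 L/s.
Pplat = PIP − Raw × flow = 26.5 − 6.1 × 1.15 = 26.5 − 7.015 = 19.485 cmH2O.

19.5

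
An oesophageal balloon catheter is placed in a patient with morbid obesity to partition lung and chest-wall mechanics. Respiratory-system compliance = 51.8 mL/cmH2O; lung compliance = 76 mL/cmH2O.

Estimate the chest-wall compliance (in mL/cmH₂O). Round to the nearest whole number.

163

1/Ccw = 1/Crs − 1/CL.
1/Ccw = 1/51.8 − 1/76 = 0.006147.
Ccw = 162.68 mL/cmH2O.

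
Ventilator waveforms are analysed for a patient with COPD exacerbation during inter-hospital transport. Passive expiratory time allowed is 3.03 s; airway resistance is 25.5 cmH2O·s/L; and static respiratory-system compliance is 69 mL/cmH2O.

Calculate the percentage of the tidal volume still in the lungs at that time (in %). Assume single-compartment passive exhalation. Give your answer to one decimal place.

17.9

τ = R × C = 25.5 × 69 mL/cmH2O = 25.5 × 0.069 L/cmH2O = 1.76 s.
Passive exhalation: V(t)/V₀ = e^(−t/τ) = e^(−3.03/1.76) = 0.1788.
Fraction remaining = 0.1788 → 17.88%.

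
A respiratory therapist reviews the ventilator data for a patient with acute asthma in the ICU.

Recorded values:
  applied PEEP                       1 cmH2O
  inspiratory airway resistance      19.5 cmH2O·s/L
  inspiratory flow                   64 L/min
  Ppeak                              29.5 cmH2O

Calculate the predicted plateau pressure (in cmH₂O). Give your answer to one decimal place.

Flow: 64 L/min ÷ 60 = 1.0667 L/s.
Pplat = PIP − Raw × flow = 29.5 − 19.5 × 1.0667 = 29.5 − 20.801 = 8.699 cmH2O.

8.7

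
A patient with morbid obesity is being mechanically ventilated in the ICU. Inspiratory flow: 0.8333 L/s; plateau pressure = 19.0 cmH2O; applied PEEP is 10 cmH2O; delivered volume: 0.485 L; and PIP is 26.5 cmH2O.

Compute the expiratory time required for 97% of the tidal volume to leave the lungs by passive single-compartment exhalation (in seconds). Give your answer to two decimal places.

1.70

R = (PIP − Pplat)/V̇ = (26.5 − 19.0) / 0.8333 = 7.5/0.8333 = 9.0 cmH2O·s/L.
C = Vt/(Pplat − PEEP) = 485.0 / (19.0 − 10) = 485.0/9.0 = 53.889 mL/cmH2O.
τ = R × C = 9.0 × 0.05389 L/cmH2O = 0.485 s.
t = −τ·ln(1 − 0.97) = −0.485·ln(0.03) = 1.701 s.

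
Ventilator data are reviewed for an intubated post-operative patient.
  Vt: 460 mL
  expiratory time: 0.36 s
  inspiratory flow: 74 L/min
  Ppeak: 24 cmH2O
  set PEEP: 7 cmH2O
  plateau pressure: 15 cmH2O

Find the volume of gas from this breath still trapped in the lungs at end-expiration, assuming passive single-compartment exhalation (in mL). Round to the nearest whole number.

Flow: 74 L/min ÷ 60 = 1.2333 L/s.
R = (PIP − Pplat)/V̇ = (24 − 15) / 1.2333 = 9.0/1.2333 = 7.297 cmH2O·s/L.
C = Vt/(Pplat − PEEP) = 460.0 / (15 − 7) = 460.0/8.0 = 57.5 mL/cmH2O.
τ = R × C = 7.297 × 0.0575 L/cmH2O = 0.4196 s.
Fraction remaining = e^(−Te/τ) = e^(−0.36/0.4196) = 0.424.
Trapped volume = 460.0 × 0.424 = 195.04 mL.

195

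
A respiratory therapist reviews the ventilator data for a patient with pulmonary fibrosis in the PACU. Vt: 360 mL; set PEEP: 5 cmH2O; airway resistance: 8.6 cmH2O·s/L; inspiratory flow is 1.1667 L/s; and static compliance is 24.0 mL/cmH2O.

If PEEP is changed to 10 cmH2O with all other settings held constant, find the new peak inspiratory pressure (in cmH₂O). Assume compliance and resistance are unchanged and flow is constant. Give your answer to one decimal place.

PIP = Vt/C + R·V̇ + PEEP (constant-flow equation of motion).
Only the baseline term changes: ΔPIP = ΔPEEP = 10 − 5 = 5.0 cmH2O.
Original PIP = 360/24.0 + 8.6×1.1667 + 5 = 30.034 cmH2O; new PIP = 30.034 + (5.0) = 35.034 cmH2O.

35.0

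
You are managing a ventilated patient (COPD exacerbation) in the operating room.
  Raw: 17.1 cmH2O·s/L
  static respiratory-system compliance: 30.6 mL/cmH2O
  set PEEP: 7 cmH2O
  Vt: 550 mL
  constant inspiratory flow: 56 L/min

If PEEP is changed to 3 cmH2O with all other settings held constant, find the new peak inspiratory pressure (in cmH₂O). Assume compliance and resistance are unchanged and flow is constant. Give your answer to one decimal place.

36.9

Flow: 56 L/min ÷ 60 = 0.9333 L/s.
PIP = Vt/C + R·V̇ + PEEP (constant-flow equation of motion).
Only the baseline term changes: ΔPIP = ΔPEEP = 3 − 7 = -4.0 cmH2O.
Original PIP = 550/30.6 + 17.1×0.9333 + 7 = 40.933 cmH2O; new PIP = 40.933 + (-4.0) = 36.933 cmH2O.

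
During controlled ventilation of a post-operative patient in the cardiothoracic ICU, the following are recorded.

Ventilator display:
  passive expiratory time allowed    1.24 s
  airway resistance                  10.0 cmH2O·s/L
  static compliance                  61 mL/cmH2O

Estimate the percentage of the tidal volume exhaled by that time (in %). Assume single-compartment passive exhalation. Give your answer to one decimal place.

86.9

τ = R × C = 10.0 × 61 mL/cmH2O = 10.0 × 0.061 L/cmH2O = 0.61 s.
Passive exhalation: V(t)/V₀ = e^(−t/τ) = e^(−1.24/0.61) = 0.131.
Fraction exhaled = 1 − 0.131 = 0.869 → 86.9%.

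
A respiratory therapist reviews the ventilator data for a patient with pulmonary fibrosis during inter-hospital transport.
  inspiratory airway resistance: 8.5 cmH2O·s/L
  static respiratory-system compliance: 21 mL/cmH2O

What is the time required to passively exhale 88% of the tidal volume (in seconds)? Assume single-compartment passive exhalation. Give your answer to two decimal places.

0.38

τ = R × C = 8.5 × 21 mL/cmH2O = 8.5 × 0.021 L/cmH2O = 0.1785 s.
Exhaled fraction f = 1 − e^(−t/τ) → t = −τ·ln(1 − f) = −0.1785·ln(0.12) = 0.3785 s.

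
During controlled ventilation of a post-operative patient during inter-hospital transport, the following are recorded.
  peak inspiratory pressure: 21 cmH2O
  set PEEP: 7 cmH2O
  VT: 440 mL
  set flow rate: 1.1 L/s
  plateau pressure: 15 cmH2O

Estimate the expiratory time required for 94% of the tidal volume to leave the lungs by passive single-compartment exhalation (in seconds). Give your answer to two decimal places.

R = (PIP − Pplat)/V̇ = (21 − 15) / 1.1 = 6.0/1.1 = 5.455 cmH2O·s/L.
C = Vt/(Pplat − PEEP) = 440.0 / (15 − 7) = 440.0/8.0 = 55.0 mL/cmH2O.
τ = R × C = 5.455 × 0.055 L/cmH2O = 0.3 s.
t = −τ·ln(1 − 0.94) = −0.3·ln(0.06) = 0.844 s.

0.84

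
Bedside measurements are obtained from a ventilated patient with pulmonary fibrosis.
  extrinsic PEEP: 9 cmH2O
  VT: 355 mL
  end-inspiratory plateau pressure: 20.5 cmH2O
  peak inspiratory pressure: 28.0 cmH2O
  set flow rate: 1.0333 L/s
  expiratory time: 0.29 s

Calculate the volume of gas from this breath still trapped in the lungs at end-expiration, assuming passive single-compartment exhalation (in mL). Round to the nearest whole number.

97

R = (PIP − Pplat)/V̇ = (28.0 − 20.5) / 1.0333 = 7.5/1.0333 = 7.258 cmH2O·s/L.
C = Vt/(Pplat − PEEP) = 355.0 / (20.5 − 9) = 355.0/11.5 = 30.87 mL/cmH2O.
τ = R × C = 7.258 × 0.03087 L/cmH2O = 0.2241 s.
Fraction remaining = e^(−Te/τ) = e^(−0.29/0.2241) = 0.2742.
Trapped volume = 355.0 × 0.2742 = 97.341 mL.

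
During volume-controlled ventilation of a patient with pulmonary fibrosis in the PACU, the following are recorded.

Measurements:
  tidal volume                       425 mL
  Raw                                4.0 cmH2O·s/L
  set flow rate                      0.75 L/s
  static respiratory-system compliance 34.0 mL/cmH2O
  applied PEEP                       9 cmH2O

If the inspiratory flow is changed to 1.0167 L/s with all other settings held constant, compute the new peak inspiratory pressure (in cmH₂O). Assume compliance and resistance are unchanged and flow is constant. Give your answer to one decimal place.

PIP = Vt/C + R·V̇ + PEEP (constant-flow equation of motion).
Only the resistive term changes: ΔPIP = R × ΔV̇ = 4.0 × (1.0167 − 0.75) = 4.0 × 0.2667 = 1.067 cmH2O.
Original PIP = 425/34.0 + 4.0×0.75 + 9 = 24.5 cmH2O; new PIP = 24.5 + (1.067) = 25.567 cmH2O.

25.6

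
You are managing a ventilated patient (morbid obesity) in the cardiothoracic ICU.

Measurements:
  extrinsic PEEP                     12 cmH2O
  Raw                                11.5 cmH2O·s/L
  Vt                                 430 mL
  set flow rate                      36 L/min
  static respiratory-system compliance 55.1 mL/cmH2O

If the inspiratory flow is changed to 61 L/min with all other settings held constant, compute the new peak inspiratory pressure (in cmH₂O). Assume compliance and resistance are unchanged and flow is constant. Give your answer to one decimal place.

31.5

Flow: 36 L/min ÷ 60 = 0.6 L/s.
New flow: 61 L/min ÷ 60 = 1.0167 L/s.
PIP = Vt/C + R·V̇ + PEEP (constant-flow equation of motion).
Only the resistive term changes: ΔPIP = R × ΔV̇ = 11.5 × (1.0167 − 0.6) = 11.5 × 0.4167 = 4.792 cmH2O.
Original PIP = 430/55.1 + 11.5×0.6 + 12 = 26.704 cmH2O; new PIP = 26.704 + (4.792) = 31.496 cmH2O.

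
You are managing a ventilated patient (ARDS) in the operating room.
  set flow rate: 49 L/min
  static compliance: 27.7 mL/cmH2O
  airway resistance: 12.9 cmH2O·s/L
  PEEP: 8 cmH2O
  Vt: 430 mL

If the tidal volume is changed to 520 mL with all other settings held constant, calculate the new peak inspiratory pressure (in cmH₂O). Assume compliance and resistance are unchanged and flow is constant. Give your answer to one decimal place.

Flow: 49 L/min ÷ 60 = 0.8167 L/s.
PIP = Vt/C + R·V̇ + PEEP (constant-flow equation of motion).
Only the elastic term changes: ΔPIP = ΔVt / C = (520 − 430) / 27.7 = 3.249 cmH2O.
Original PIP = 430/27.7 + 12.9×0.8167 + 8 = 34.059 cmH2O; new PIP = 34.059 + (3.249) = 37.308 cmH2O.

37.3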